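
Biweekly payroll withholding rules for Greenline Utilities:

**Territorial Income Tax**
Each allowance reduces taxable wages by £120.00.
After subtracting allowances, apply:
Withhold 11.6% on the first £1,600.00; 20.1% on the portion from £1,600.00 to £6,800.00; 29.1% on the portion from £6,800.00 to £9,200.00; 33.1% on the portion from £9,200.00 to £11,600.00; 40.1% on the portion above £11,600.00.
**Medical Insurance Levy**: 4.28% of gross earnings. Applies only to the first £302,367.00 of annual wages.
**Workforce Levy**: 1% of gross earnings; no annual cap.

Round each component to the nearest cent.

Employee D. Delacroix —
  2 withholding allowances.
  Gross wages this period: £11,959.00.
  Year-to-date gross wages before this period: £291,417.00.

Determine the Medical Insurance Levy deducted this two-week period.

£468.66

Medical Insurance Levy: cap £302,367.00 − YTD £291,417.00 = £10,950.00 subject; 4.28% × £10,950.00 = £468.66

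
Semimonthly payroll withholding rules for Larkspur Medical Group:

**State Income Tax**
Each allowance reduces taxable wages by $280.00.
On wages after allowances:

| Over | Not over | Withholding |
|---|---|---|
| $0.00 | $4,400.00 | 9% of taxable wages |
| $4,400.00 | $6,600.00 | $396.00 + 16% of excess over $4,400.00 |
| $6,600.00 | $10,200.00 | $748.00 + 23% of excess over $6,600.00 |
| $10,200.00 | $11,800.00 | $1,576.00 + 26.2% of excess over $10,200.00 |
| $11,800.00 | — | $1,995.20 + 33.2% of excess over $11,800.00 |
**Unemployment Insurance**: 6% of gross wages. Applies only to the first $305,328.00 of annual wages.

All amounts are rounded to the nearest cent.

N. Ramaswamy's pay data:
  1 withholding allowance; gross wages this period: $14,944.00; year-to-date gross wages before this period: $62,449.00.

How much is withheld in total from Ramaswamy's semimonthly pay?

State Income Tax: taxable = $14,944.00 − 1×$280.00 = $14,664.00
  $1,995.20 + 33.2% × ($14,664.00 − $11,800.00) = $1,995.20 + 33.2% × $2,864.00 = $2,946.05
Unemployment Insurance: 6% × $14,944.00 = $896.64
Total: $2,946.05 + $896.64 = $3,842.69

$3,842.69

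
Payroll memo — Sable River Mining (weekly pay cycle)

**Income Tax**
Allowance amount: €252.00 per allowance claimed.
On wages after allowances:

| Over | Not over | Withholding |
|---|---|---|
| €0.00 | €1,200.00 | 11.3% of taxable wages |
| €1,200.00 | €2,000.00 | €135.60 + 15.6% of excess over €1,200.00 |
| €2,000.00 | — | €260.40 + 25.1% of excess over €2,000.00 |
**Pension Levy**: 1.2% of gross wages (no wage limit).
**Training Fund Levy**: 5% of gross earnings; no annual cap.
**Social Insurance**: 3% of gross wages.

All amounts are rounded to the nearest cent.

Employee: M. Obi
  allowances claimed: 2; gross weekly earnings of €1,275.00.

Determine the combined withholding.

€204.42

Income Tax: taxable = €1,275.00 − 2×€252.00 = €771.00
  11.3% × €771.00 = €87.12
Pension Levy: 1.2% × €1,275.00 = €15.30
Training Fund Levy: 5% × €1,275.00 = €63.75
Social Insurance: 3% × €1,275.00 = €38.25
Total: €87.12 + €15.30 + €63.75 + €38.25 = €204.42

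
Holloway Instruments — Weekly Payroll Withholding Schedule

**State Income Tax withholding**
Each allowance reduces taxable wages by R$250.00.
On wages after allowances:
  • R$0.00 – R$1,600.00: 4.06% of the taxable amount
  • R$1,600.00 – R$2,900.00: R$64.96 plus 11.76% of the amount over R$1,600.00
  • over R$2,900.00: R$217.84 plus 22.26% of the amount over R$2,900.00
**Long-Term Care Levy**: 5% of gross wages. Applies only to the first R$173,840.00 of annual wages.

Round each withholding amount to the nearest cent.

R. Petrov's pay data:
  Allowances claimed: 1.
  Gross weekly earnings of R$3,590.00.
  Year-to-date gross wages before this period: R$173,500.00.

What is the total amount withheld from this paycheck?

R$332.78

State Income Tax: taxable = R$3,590.00 − 1×R$250.00 = R$3,340.00
  R$217.84 + 22.26% × (R$3,340.00 − R$2,900.00) = R$217.84 + 22.26% × R$440.00 = R$315.78
Long-Term Care Levy: cap R$173,840.00 − YTD R$173,500.00 = R$340.00 subject; 5% × R$340.00 = R$17.00
Total: R$315.78 + R$17.00 = R$332.78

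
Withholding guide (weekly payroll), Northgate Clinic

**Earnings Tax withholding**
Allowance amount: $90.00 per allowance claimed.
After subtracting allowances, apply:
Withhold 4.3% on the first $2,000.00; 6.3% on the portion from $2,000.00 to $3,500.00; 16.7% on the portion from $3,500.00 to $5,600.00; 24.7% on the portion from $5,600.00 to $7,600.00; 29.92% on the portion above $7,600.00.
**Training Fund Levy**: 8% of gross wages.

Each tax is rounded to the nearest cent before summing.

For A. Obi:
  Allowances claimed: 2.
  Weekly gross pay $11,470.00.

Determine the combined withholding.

$3,046.85

Earnings Tax: taxable = $11,470.00 − 2×$90.00 = $11,290.00
  $1,025.20 + 29.92% × ($11,290.00 − $7,600.00) = $1,025.20 + 29.92% × $3,690.00 = $2,129.25
Training Fund Levy: 8% × $11,470.00 = $917.60
Total: $2,129.25 + $917.60 = $3,046.85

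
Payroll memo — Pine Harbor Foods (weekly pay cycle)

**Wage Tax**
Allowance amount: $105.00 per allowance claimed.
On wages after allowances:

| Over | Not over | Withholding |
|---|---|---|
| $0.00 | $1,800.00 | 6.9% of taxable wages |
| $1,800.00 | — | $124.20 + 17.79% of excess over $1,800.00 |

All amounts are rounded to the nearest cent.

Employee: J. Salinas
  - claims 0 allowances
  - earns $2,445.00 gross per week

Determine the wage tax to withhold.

$238.95

Wage Tax: taxable = $2,445.00
  $124.20 + 17.79% × ($2,445.00 − $1,800.00) = $124.20 + 17.79% × $645.00 = $238.95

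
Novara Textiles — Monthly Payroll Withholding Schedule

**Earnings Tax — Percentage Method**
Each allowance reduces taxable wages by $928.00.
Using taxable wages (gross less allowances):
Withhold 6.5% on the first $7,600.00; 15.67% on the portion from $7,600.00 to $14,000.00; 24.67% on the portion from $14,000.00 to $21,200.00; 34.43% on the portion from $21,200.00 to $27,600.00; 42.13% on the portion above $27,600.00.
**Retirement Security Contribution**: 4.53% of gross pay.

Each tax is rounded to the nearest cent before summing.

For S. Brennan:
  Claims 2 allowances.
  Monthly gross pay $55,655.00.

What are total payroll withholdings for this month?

Earnings Tax: taxable = $55,655.00 − 2×$928.00 = $53,799.00
  $5,476.64 + 42.13% × ($53,799.00 − $27,600.00) = $5,476.64 + 42.13% × $26,199.00 = $16,514.28
Retirement Security Contribution: 4.53% × $55,655.00 = $2,521.17
Total: $16,514.28 + $2,521.17 = $19,035.45

$19,035.45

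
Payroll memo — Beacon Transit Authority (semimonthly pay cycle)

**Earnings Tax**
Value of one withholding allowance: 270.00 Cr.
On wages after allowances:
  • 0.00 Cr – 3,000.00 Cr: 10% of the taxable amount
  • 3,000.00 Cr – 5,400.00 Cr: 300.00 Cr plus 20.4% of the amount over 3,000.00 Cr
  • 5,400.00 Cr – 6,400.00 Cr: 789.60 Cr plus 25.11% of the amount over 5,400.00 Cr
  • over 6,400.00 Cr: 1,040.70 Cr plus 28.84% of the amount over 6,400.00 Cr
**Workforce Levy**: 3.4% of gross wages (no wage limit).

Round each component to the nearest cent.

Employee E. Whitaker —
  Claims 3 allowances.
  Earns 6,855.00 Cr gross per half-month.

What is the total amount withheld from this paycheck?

1,184.63 Cr

Earnings Tax: taxable = 6,855.00 Cr − 3×270.00 Cr = 6,045.00 Cr
  789.60 Cr + 25.11% × (6,045.00 Cr − 5,400.00 Cr) = 789.60 Cr + 25.11% × 645.00 Cr = 951.56 Cr
Workforce Levy: 3.4% × 6,855.00 Cr = 233.07 Cr
Total: 951.56 Cr + 233.07 Cr = 1,184.63 Cr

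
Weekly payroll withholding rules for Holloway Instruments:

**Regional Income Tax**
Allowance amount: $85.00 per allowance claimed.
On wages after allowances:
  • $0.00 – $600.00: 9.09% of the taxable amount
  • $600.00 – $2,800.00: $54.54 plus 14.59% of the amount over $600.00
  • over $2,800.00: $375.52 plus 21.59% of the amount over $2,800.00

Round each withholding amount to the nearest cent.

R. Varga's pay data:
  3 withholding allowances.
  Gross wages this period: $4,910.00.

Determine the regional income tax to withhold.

Regional Income Tax: taxable = $4,910.00 − 3×$85.00 = $4,655.00
  $375.52 + 21.59% × ($4,655.00 − $2,800.00) = $375.52 + 21.59% × $1,855.00 = $776.01

$776.01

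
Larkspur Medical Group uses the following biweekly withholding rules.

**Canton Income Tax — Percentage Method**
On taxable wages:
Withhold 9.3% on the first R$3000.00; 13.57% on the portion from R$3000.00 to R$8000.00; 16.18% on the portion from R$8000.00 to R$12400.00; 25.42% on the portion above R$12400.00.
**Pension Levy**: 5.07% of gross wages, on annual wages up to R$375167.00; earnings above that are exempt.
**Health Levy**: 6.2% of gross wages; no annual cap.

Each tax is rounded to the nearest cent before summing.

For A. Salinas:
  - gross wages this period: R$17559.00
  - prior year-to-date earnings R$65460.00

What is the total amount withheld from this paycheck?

Canton Income Tax: taxable = R$17559.00
  R$1669.42 + 25.42% × (R$17559.00 − R$12400.00) = R$1669.42 + 25.42% × R$5159.00 = R$2980.84
Pension Levy: 5.07% × R$17559.00 = R$890.24
Health Levy: 6.2% × R$17559.00 = R$1088.66
Total: R$2980.84 + R$890.24 + R$1088.66 = R$4959.74

R$4959.74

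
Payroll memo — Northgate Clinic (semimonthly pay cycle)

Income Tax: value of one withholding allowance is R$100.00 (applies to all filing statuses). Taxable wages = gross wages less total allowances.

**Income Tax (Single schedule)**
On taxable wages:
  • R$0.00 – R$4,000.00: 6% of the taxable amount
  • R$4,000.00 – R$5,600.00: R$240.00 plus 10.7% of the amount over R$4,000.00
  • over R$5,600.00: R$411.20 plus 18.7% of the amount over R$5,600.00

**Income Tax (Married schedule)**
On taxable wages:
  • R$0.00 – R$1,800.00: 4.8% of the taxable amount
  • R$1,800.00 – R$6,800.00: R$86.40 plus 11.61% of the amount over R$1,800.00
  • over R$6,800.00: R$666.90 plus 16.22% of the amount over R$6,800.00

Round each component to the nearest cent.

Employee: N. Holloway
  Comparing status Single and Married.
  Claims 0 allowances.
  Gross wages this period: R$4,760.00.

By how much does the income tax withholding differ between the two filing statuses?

Income Tax (Single): taxable = R$4,760.00
  R$240.00 + 10.7% × (R$4,760.00 − R$4,000.00) = R$240.00 + 10.7% × R$760.00 = R$321.32
Income Tax (Married): taxable = R$4,760.00
  R$86.40 + 11.61% × (R$4,760.00 − R$1,800.00) = R$86.40 + 11.61% × R$2,960.00 = R$430.06
Difference: |R$321.32 − R$430.06| = R$108.74 (higher under Married)

R$108.74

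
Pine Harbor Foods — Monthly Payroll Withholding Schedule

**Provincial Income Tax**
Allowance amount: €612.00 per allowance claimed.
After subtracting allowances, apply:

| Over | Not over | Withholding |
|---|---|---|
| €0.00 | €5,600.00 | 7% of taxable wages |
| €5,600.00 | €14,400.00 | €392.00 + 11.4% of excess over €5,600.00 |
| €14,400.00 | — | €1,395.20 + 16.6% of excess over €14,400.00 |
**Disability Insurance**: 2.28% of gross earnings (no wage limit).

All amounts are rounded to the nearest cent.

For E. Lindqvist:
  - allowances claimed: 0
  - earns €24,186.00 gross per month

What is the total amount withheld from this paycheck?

Provincial Income Tax: taxable = €24,186.00
  €1,395.20 + 16.6% × (€24,186.00 − €14,400.00) = €1,395.20 + 16.6% × €9,786.00 = €3,019.68
Disability Insurance: 2.28% × €24,186.00 = €551.44
Total: €3,019.68 + €551.44 = €3,571.12

€3,571.12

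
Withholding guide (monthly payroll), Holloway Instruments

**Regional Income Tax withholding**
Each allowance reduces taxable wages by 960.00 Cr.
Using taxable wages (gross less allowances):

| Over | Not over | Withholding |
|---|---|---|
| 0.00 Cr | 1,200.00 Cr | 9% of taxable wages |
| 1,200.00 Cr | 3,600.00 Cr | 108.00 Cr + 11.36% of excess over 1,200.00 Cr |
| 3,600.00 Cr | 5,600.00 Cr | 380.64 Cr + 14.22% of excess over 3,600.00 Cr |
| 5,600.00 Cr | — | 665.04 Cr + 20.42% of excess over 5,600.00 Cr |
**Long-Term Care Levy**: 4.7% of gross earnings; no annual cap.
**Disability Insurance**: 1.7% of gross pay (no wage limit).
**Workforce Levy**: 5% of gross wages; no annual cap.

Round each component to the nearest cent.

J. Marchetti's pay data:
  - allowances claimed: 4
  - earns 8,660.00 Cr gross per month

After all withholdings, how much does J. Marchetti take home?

7,118.64 Cr

Regional Income Tax: taxable = 8,660.00 Cr − 4×960.00 Cr = 4,820.00 Cr
  380.64 Cr + 14.22% × (4,820.00 Cr − 3,600.00 Cr) = 380.64 Cr + 14.22% × 1,220.00 Cr = 554.12 Cr
Long-Term Care Levy: 4.7% × 8,660.00 Cr = 407.02 Cr
Disability Insurance: 1.7% × 8,660.00 Cr = 147.22 Cr
Workforce Levy: 5% × 8,660.00 Cr = 433.00 Cr
Total withheld: 554.12 Cr + 407.02 Cr + 147.22 Cr + 433.00 Cr = 1,541.36 Cr
Net pay: 8,660.00 Cr − 1,541.36 Cr = 7,118.64 Cr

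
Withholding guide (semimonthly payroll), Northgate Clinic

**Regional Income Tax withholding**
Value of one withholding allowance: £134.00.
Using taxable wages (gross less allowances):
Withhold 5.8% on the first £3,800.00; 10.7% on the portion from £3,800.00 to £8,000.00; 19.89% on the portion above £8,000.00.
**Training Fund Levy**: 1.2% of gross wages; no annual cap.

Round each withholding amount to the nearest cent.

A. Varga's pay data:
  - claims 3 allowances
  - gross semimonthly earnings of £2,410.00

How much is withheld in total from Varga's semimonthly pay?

£145.38

Regional Income Tax: taxable = £2,410.00 − 3×£134.00 = £2,008.00
  5.8% × £2,008.00 = £116.46
Training Fund Levy: 1.2% × £2,410.00 = £28.92
Total: £116.46 + £28.92 = £145.38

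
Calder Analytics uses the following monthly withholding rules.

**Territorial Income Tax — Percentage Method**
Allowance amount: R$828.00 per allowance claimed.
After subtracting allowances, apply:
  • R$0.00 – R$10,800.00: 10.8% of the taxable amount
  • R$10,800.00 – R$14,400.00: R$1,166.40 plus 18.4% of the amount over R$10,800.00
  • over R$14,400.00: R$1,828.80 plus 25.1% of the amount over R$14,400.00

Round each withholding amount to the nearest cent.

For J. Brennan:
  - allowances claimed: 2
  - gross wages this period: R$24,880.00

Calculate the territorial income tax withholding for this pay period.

Territorial Income Tax: taxable = R$24,880.00 − 2×R$828.00 = R$23,224.00
  R$1,828.80 + 25.1% × (R$23,224.00 − R$14,400.00) = R$1,828.80 + 25.1% × R$8,824.00 = R$4,043.62

R$4,043.62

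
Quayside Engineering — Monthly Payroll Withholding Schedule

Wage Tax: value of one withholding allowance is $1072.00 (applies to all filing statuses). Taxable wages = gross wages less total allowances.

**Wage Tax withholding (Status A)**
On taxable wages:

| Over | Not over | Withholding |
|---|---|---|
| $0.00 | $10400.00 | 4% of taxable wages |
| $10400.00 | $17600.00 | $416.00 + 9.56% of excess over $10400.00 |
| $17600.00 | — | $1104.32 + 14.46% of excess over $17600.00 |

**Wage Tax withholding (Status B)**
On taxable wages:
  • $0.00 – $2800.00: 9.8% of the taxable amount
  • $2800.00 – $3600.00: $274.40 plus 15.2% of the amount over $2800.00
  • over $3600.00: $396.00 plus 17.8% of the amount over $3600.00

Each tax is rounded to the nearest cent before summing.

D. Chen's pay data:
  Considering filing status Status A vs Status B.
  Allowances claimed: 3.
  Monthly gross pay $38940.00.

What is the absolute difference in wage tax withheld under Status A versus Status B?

$2389.02

Wage Tax (Status A): taxable = $38940.00 − 3×$1072.00 = $35724.00
  $1104.32 + 14.46% × ($35724.00 − $17600.00) = $1104.32 + 14.46% × $18124.00 = $3725.05
Wage Tax (Status B): taxable = $38940.00 − 3×$1072.00 = $35724.00
  $396.00 + 17.8% × ($35724.00 − $3600.00) = $396.00 + 17.8% × $32124.00 = $6114.07
Difference: |$3725.05 − $6114.07| = $2389.02 (higher under Status B)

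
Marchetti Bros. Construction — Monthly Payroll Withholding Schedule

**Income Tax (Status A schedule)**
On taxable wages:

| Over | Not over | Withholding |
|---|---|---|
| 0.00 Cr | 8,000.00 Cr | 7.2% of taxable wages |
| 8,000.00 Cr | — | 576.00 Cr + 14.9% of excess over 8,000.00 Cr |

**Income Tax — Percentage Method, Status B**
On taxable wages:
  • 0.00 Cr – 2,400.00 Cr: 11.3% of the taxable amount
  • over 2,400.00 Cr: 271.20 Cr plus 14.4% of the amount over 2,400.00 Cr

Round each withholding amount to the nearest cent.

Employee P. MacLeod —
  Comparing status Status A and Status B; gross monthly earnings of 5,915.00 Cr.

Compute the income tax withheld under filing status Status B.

777.36 Cr

Income Tax (Status B): taxable = 5,915.00 Cr
  271.20 Cr + 14.4% × (5,915.00 Cr − 2,400.00 Cr) = 271.20 Cr + 14.4% × 3,515.00 Cr = 777.36 Cr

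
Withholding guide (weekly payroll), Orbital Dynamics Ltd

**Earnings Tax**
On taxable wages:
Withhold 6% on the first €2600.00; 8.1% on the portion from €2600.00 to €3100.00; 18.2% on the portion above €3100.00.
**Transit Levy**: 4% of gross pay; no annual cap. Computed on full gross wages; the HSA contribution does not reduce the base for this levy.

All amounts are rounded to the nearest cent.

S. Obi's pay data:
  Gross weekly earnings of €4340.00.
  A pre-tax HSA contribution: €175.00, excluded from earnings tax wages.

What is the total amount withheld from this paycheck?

Earnings Tax: taxable = €4340.00 − €175.00 = €4165.00
  €196.50 + 18.2% × (€4165.00 − €3100.00) = €196.50 + 18.2% × €1065.00 = €390.33
Transit Levy: 4% × €4340.00 = €173.60
Total: €390.33 + €173.60 = €563.93

€563.93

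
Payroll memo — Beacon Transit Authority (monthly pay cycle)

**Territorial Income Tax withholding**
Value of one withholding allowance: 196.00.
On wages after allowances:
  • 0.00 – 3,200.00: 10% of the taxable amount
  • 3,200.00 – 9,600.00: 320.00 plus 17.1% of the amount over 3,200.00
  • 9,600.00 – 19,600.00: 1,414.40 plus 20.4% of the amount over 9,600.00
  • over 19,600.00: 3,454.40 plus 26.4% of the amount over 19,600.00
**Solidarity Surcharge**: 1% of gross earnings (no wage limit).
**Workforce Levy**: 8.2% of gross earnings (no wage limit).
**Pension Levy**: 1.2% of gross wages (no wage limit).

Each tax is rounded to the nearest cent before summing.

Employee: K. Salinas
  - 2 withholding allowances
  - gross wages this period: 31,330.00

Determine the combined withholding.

9,705.95

Territorial Income Tax: taxable = 31,330.00 − 2×196.00 = 30,938.00
  3,454.40 + 26.4% × (30,938.00 − 19,600.00) = 3,454.40 + 26.4% × 11,338.00 = 6,447.63
Solidarity Surcharge: 1% × 31,330.00 = 313.30
Workforce Levy: 8.2% × 31,330.00 = 2,569.06
Pension Levy: 1.2% × 31,330.00 = 375.96
Total: 6,447.63 + 313.30 + 2,569.06 + 375.96 = 9,705.95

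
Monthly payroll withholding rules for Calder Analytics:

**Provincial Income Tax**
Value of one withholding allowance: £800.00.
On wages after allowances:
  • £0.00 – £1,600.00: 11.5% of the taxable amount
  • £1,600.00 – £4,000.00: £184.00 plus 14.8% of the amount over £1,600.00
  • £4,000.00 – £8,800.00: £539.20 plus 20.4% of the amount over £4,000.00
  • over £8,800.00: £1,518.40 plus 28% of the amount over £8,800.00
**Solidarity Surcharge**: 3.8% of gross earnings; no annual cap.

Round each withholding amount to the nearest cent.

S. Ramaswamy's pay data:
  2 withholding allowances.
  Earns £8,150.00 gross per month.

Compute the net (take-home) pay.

Provincial Income Tax: taxable = £8,150.00 − 2×£800.00 = £6,550.00
  £539.20 + 20.4% × (£6,550.00 − £4,000.00) = £539.20 + 20.4% × £2,550.00 = £1,059.40
Solidarity Surcharge: 3.8% × £8,150.00 = £309.70
Total withheld: £1,059.40 + £309.70 = £1,369.10
Net pay: £8,150.00 − £1,369.10 = £6,780.90

£6,780.90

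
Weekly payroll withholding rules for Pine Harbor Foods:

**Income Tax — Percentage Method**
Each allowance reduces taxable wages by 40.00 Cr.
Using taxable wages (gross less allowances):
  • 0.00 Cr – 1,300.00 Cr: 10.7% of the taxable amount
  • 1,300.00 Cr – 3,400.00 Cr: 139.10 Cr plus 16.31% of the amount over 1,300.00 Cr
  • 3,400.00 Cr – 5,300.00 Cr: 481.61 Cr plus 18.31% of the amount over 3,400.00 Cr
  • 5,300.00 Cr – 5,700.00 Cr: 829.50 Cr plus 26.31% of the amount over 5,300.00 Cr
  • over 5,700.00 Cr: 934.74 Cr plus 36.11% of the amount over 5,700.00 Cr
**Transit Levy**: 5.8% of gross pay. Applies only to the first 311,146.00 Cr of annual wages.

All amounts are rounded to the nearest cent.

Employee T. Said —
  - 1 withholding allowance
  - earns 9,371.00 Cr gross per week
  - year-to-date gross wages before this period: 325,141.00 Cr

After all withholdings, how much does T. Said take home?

7,125.11 Cr

Income Tax: taxable = 9,371.00 Cr − 1×40.00 Cr = 9,331.00 Cr
  934.74 Cr + 36.11% × (9,331.00 Cr − 5,700.00 Cr) = 934.74 Cr + 36.11% × 3,631.00 Cr = 2,245.89 Cr
Transit Levy: YTD 325,141.00 Cr ≥ cap 311,146.00 Cr → 0.00 Cr
Total withheld: 2,245.89 Cr + 0.00 Cr = 2,245.89 Cr
Net pay: 9,371.00 Cr − 2,245.89 Cr = 7,125.11 Cr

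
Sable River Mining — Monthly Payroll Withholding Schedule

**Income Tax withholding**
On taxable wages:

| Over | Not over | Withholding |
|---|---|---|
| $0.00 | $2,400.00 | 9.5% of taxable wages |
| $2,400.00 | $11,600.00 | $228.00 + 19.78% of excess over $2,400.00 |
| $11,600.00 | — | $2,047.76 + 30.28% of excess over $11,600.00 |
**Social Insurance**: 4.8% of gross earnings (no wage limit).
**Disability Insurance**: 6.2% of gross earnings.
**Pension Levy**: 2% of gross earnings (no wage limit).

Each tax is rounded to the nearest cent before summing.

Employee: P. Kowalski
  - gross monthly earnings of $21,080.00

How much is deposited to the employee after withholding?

Income Tax: taxable = $21,080.00
  $2,047.76 + 30.28% × ($21,080.00 − $11,600.00) = $2,047.76 + 30.28% × $9,480.00 = $4,918.30
Social Insurance: 4.8% × $21,080.00 = $1,011.84
Disability Insurance: 6.2% × $21,080.00 = $1,306.96
Pension Levy: 2% × $21,080.00 = $421.60
Total withheld: $4,918.30 + $1,011.84 + $1,306.96 + $421.60 = $7,658.70
Net pay: $21,080.00 − $7,658.70 = $13,421.30

$13,421.30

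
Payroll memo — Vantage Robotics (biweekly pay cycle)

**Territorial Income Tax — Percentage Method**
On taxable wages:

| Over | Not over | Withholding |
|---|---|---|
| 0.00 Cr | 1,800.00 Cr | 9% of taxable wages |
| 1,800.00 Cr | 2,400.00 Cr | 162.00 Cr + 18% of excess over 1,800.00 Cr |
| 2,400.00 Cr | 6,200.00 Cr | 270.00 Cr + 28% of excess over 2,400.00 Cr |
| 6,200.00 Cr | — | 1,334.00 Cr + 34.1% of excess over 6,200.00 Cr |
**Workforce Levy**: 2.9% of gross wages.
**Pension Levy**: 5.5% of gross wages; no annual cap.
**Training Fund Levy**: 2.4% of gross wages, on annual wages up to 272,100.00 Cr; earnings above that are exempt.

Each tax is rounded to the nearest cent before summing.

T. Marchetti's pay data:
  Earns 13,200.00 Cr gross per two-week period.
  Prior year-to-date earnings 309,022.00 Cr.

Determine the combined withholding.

Territorial Income Tax: taxable = 13,200.00 Cr
  1,334.00 Cr + 34.1% × (13,200.00 Cr − 6,200.00 Cr) = 1,334.00 Cr + 34.1% × 7,000.00 Cr = 3,721.00 Cr
Workforce Levy: 2.9% × 13,200.00 Cr = 382.80 Cr
Pension Levy: 5.5% × 13,200.00 Cr = 726.00 Cr
Training Fund Levy: YTD 309,022.00 Cr ≥ cap 272,100.00 Cr → 0.00 Cr
Total: 3,721.00 Cr + 382.80 Cr + 726.00 Cr + 0.00 Cr = 4,829.80 Cr

4,829.80 Cr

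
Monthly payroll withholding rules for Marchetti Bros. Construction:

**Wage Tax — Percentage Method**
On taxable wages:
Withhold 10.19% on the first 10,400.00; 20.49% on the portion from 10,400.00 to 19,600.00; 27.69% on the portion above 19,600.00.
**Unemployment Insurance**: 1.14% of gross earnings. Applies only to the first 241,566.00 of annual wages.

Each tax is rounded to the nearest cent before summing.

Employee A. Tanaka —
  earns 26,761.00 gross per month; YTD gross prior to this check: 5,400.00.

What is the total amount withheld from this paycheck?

5,232.80

Wage Tax: taxable = 26,761.00
  2,944.84 + 27.69% × (26,761.00 − 19,600.00) = 2,944.84 + 27.69% × 7,161.00 = 4,927.72
Unemployment Insurance: 1.14% × 26,761.00 = 305.08
Total: 4,927.72 + 305.08 = 5,232.80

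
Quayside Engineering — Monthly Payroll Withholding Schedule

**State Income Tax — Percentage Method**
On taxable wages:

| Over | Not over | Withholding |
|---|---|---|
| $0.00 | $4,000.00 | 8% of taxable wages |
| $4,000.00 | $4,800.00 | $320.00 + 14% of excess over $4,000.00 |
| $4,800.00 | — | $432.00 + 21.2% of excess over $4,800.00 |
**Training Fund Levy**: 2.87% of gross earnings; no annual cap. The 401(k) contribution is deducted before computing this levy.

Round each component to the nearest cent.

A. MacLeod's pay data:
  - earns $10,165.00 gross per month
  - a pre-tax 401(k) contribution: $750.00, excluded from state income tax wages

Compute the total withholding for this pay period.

State Income Tax: taxable = $10,165.00 − $750.00 = $9,415.00
  $432.00 + 21.2% × ($9,415.00 − $4,800.00) = $432.00 + 21.2% × $4,615.00 = $1,410.38
Training Fund Levy: 2.87% × $9,415.00 = $270.21
Total: $1,410.38 + $270.21 = $1,680.59

$1,680.59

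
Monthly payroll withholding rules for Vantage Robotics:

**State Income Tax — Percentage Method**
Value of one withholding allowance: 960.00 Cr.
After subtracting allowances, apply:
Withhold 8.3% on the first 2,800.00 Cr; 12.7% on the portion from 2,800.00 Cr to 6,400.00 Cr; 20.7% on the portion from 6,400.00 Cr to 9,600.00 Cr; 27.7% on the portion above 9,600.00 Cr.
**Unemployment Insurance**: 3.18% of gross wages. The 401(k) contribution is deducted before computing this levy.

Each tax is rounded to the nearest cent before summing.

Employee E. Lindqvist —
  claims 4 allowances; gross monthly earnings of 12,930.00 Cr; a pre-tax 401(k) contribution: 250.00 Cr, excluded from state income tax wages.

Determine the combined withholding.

1,597.90 Cr

State Income Tax: taxable = 12,930.00 Cr − 250.00 Cr − 4×960.00 Cr = 8,840.00 Cr
  689.60 Cr + 20.7% × (8,840.00 Cr − 6,400.00 Cr) = 689.60 Cr + 20.7% × 2,440.00 Cr = 1,194.68 Cr
Unemployment Insurance: 3.18% × 12,680.00 Cr = 403.22 Cr
Total: 1,194.68 Cr + 403.22 Cr = 1,597.90 Cr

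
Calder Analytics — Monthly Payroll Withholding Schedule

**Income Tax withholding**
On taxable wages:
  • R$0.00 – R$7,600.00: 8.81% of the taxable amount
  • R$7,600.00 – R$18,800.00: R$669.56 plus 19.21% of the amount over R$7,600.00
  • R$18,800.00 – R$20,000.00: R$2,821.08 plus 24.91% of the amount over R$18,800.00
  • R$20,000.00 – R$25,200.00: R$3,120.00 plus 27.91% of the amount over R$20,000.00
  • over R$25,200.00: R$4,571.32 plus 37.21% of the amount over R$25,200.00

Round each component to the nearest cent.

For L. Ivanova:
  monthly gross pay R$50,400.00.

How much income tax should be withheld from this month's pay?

Income Tax: taxable = R$50,400.00
  R$4,571.32 + 37.21% × (R$50,400.00 − R$25,200.00) = R$4,571.32 + 37.21% × R$25,200.00 = R$13,948.24

R$13,948.24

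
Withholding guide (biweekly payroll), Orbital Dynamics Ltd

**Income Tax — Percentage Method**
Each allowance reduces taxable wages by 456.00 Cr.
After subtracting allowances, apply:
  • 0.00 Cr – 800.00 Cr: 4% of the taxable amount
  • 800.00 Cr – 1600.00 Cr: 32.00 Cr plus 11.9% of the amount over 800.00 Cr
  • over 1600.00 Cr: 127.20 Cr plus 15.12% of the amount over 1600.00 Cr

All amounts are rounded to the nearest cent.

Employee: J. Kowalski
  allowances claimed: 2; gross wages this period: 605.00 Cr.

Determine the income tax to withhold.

0.00 Cr

Income Tax: taxable = 605.00 Cr − 2×456.00 Cr = -307.00 Cr
  Taxable ≤ 0 → 0.00 Cr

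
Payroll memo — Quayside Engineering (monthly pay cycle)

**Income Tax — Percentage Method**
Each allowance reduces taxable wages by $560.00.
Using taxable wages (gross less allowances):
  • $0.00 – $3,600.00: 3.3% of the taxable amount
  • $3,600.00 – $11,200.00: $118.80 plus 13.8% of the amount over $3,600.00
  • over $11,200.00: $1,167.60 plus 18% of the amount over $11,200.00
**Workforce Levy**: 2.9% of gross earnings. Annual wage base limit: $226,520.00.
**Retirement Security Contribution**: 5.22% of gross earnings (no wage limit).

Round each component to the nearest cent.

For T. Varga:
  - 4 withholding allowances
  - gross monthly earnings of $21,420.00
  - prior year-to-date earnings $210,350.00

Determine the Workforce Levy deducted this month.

$468.93

Workforce Levy: cap $226,520.00 − YTD $210,350.00 = $16,170.00 subject; 2.9% × $16,170.00 = $468.93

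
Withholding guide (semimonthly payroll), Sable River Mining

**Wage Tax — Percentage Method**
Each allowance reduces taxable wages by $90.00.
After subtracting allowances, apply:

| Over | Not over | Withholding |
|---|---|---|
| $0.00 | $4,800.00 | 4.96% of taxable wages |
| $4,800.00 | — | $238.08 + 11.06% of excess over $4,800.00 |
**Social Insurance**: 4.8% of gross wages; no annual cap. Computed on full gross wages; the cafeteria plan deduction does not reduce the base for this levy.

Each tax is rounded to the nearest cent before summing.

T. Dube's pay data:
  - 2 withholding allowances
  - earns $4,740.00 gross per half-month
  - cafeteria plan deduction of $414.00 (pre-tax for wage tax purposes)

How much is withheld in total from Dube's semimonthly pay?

Wage Tax: taxable = $4,740.00 − $414.00 − 2×$90.00 = $4,146.00
  4.96% × $4,146.00 = $205.64
Social Insurance: 4.8% × $4,740.00 = $227.52
Total: $205.64 + $227.52 = $433.16

$433.16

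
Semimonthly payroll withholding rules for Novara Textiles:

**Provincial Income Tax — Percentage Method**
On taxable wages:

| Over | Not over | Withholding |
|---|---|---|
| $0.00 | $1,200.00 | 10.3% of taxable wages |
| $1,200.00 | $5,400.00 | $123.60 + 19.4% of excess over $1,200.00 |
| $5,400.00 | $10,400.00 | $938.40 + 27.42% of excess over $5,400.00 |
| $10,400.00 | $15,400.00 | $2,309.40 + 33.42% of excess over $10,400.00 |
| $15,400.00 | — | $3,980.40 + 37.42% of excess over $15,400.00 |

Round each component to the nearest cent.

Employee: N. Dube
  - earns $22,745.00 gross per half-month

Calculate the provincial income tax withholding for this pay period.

$6,728.90

Provincial Income Tax: taxable = $22,745.00
  $3,980.40 + 37.42% × ($22,745.00 − $15,400.00) = $3,980.40 + 37.42% × $7,345.00 = $6,728.90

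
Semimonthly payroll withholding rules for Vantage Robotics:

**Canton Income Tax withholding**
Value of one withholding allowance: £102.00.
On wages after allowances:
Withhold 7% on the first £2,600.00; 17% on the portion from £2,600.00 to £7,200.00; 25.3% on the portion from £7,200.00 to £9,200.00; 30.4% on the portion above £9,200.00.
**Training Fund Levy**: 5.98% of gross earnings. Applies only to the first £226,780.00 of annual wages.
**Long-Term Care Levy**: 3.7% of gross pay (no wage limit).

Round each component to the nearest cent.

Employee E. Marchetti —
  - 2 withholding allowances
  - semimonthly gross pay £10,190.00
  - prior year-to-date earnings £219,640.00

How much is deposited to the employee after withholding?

£7,677.06

Canton Income Tax: taxable = £10,190.00 − 2×£102.00 = £9,986.00
  £1,470.00 + 30.4% × (£9,986.00 − £9,200.00) = £1,470.00 + 30.4% × £786.00 = £1,708.94
Training Fund Levy: cap £226,780.00 − YTD £219,640.00 = £7,140.00 subject; 5.98% × £7,140.00 = £426.97
Long-Term Care Levy: 3.7% × £10,190.00 = £377.03
Total withheld: £1,708.94 + £426.97 + £377.03 = £2,512.94
Net pay: £10,190.00 − £2,512.94 = £7,677.06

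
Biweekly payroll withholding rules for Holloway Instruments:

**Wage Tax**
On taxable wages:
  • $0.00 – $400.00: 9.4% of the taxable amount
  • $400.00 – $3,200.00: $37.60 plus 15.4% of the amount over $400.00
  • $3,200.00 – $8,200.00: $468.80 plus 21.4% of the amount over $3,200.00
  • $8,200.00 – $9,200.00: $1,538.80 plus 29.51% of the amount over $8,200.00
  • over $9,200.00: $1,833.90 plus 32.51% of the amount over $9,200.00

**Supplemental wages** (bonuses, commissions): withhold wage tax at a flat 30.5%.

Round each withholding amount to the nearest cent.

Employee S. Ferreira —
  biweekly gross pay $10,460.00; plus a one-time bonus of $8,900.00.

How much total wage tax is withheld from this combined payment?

$4,958.03

Wage Tax: taxable = $10,460.00
  $1,833.90 + 32.51% × ($10,460.00 − $9,200.00) = $1,833.90 + 32.51% × $1,260.00 = $2,243.53
Supplemental (30.5% flat on bonus): 30.5% × $8,900.00 = $2,714.50
Total wage tax: $2,243.53 + $2,714.50 = $4,958.03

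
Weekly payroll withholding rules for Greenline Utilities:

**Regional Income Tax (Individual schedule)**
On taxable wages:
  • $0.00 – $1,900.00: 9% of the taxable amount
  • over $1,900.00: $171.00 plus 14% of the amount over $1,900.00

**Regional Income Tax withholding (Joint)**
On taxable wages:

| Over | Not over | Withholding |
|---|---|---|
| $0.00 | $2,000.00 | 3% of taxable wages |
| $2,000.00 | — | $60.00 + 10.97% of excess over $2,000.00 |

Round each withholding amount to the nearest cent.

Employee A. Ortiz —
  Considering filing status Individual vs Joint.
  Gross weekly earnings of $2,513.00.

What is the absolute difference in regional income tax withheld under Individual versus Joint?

Regional Income Tax (Individual): taxable = $2,513.00
  $171.00 + 14% × ($2,513.00 − $1,900.00) = $171.00 + 14% × $613.00 = $256.82
Regional Income Tax (Joint): taxable = $2,513.00
  $60.00 + 10.97% × ($2,513.00 − $2,000.00) = $60.00 + 10.97% × $513.00 = $116.28
Difference: |$256.82 − $116.28| = $140.54 (higher under Individual)

$140.54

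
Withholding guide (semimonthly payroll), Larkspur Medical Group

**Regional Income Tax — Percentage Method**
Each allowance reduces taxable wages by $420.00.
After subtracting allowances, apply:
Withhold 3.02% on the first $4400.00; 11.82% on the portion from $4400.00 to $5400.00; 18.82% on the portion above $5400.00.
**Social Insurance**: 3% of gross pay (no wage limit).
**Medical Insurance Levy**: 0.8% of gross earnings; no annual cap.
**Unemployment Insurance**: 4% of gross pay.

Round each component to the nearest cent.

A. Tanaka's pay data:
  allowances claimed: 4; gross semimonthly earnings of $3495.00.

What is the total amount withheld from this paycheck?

Regional Income Tax: taxable = $3495.00 − 4×$420.00 = $1815.00
  3.02% × $1815.00 = $54.81
Social Insurance: 3% × $3495.00 = $104.85
Medical Insurance Levy: 0.8% × $3495.00 = $27.96
Unemployment Insurance: 4% × $3495.00 = $139.80
Total: $54.81 + $104.85 + $27.96 + $139.80 = $327.42

$327.42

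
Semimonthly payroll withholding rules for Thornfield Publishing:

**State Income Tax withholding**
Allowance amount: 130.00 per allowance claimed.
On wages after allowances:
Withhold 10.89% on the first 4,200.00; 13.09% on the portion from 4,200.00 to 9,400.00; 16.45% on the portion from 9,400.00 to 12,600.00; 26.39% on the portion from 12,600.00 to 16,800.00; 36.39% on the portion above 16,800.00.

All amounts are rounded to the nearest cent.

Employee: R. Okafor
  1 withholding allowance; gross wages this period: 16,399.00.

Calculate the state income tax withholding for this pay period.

2,632.71

State Income Tax: taxable = 16,399.00 − 1×130.00 = 16,269.00
  1,664.46 + 26.39% × (16,269.00 − 12,600.00) = 1,664.46 + 26.39% × 3,669.00 = 2,632.71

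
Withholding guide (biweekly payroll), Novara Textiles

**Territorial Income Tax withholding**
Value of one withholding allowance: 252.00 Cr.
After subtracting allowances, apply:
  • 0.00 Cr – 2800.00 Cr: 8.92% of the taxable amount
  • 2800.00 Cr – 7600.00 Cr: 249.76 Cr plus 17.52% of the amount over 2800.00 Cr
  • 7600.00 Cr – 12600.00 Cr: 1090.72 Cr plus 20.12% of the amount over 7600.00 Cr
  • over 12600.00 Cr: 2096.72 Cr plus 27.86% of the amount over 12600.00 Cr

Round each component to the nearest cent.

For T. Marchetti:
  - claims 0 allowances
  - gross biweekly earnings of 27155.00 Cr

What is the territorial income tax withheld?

6151.74 Cr

Territorial Income Tax: taxable = 27155.00 Cr
  2096.72 Cr + 27.86% × (27155.00 Cr − 12600.00 Cr) = 2096.72 Cr + 27.86% × 14555.00 Cr = 6151.74 Cr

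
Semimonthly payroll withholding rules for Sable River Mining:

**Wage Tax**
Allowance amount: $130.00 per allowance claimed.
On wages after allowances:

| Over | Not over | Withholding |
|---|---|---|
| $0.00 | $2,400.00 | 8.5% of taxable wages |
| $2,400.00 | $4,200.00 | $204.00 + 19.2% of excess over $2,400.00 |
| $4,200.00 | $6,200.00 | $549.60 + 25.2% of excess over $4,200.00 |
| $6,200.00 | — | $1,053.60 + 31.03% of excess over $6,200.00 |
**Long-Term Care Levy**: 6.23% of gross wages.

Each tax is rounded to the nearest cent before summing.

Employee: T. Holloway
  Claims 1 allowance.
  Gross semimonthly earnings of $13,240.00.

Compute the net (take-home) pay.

Wage Tax: taxable = $13,240.00 − 1×$130.00 = $13,110.00
  $1,053.60 + 31.03% × ($13,110.00 − $6,200.00) = $1,053.60 + 31.03% × $6,910.00 = $3,197.77
Long-Term Care Levy: 6.23% × $13,240.00 = $824.85
Total withheld: $3,197.77 + $824.85 = $4,022.62
Net pay: $13,240.00 − $4,022.62 = $9,217.38

$9,217.38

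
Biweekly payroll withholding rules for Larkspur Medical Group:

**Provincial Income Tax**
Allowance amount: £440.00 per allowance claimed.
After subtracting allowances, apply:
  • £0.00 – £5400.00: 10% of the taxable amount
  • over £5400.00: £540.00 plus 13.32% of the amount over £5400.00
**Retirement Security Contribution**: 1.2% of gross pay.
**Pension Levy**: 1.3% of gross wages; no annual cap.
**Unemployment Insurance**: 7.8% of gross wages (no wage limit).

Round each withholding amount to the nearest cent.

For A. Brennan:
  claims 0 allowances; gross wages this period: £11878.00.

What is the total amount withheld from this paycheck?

£2626.30

Provincial Income Tax: taxable = £11878.00
  £540.00 + 13.32% × (£11878.00 − £5400.00) = £540.00 + 13.32% × £6478.00 = £1402.87
Retirement Security Contribution: 1.2% × £11878.00 = £142.54
Pension Levy: 1.3% × £11878.00 = £154.41
Unemployment Insurance: 7.8% × £11878.00 = £926.48
Total: £1402.87 + £142.54 + £154.41 + £926.48 = £2626.30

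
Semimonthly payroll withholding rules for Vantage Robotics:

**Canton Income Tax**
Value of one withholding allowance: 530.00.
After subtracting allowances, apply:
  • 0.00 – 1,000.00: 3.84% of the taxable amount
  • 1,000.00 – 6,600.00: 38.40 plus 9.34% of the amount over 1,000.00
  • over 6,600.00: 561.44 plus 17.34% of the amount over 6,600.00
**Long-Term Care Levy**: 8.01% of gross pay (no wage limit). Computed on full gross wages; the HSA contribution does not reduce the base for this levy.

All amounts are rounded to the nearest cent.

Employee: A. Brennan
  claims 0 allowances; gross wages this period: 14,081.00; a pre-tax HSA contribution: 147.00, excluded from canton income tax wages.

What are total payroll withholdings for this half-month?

2,961.05

Canton Income Tax: taxable = 14,081.00 − 147.00 = 13,934.00
  561.44 + 17.34% × (13,934.00 − 6,600.00) = 561.44 + 17.34% × 7,334.00 = 1,833.16
Long-Term Care Levy: 8.01% × 14,081.00 = 1,127.89
Total: 1,833.16 + 1,127.89 = 2,961.05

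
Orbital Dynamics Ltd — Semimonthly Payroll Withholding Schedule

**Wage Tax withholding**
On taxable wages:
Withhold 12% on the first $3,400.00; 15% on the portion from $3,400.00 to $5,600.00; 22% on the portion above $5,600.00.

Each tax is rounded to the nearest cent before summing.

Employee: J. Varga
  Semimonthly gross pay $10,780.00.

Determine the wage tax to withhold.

Wage Tax: taxable = $10,780.00
  $738.00 + 22% × ($10,780.00 − $5,600.00) = $738.00 + 22% × $5,180.00 = $1,877.60

$1,877.60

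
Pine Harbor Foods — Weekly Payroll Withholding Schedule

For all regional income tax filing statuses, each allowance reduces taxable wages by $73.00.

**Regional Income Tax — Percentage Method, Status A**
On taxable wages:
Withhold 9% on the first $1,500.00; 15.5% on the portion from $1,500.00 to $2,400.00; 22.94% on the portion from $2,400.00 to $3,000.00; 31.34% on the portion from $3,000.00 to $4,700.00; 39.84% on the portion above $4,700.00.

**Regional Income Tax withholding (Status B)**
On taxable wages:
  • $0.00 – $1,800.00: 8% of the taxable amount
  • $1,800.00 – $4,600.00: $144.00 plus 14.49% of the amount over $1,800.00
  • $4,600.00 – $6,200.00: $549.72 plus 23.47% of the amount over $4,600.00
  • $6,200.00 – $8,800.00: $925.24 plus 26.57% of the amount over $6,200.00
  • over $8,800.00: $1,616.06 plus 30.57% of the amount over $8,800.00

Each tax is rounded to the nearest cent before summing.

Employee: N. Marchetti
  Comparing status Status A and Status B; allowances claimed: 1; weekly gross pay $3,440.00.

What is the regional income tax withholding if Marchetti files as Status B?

$371.06

Regional Income Tax (Status B): taxable = $3,440.00 − 1×$73.00 = $3,367.00
  $144.00 + 14.49% × ($3,367.00 − $1,800.00) = $144.00 + 14.49% × $1,567.00 = $371.06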